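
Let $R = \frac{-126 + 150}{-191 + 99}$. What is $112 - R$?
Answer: $\frac{2582}{23} \approx 112.26$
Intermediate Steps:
$R = - \frac{6}{23}$ ($R = \frac{24}{-92} = 24 \left(- \frac{1}{92}\right) = - \frac{6}{23} \approx -0.26087$)
$112 - R = 112 - - \frac{6}{23} = 112 + \frac{6}{23} = \frac{2582}{23}$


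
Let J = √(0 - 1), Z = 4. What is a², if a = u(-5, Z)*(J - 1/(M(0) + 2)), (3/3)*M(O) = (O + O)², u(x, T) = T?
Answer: -12 - 16*I ≈ -12.0 - 16.0*I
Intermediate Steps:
M(O) = 4*O² (M(O) = (O + O)² = (2*O)² = 4*O²)
J = I (J = √(-1) = I ≈ 1.0*I)
a = -2 + 4*I (a = 4*(I - 1/(4*0² + 2)) = 4*(I - 1/(4*0 + 2)) = 4*(I - 1/(0 + 2)) = 4*(I - 1/2) = 4*(I - 1*½) = 4*(I - ½) = 4*(-½ + I) = -2 + 4*I ≈ -2.0 + 4.0*I)
a² = (-2 + 4*I)²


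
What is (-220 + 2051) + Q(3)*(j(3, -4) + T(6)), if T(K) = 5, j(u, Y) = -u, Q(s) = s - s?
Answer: 1831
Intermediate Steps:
Q(s) = 0
(-220 + 2051) + Q(3)*(j(3, -4) + T(6)) = (-220 + 2051) + 0*(-1*3 + 5) = 1831 + 0*(-3 + 5) = 1831 + 0*2 = 1831 + 0 = 1831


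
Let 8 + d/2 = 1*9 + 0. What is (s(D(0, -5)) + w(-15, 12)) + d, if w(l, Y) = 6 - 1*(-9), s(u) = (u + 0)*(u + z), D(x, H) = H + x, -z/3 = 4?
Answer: 102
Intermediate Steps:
z = -12 (z = -3*4 = -12)
d = 2 (d = -16 + 2*(1*9 + 0) = -16 + 2*(9 + 0) = -16 + 2*9 = -16 + 18 = 2)
s(u) = u*(-12 + u) (s(u) = (u + 0)*(u - 12) = u*(-12 + u))
w(l, Y) = 15 (w(l, Y) = 6 + 9 = 15)
(s(D(0, -5)) + w(-15, 12)) + d = ((-5 + 0)*(-12 + (-5 + 0)) + 15) + 2 = (-5*(-12 - 5) + 15) + 2 = (-5*(-17) + 15) + 2 = (85 + 15) + 2 = 100 + 2 = 102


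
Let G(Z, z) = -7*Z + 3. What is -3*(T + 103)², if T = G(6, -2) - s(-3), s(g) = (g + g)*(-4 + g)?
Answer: -1452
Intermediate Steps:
G(Z, z) = 3 - 7*Z
s(g) = 2*g*(-4 + g) (s(g) = (2*g)*(-4 + g) = 2*g*(-4 + g))
T = -81 (T = (3 - 7*6) - 2*(-3)*(-4 - 3) = (3 - 42) - 2*(-3)*(-7) = -39 - 1*42 = -39 - 42 = -81)
-3*(T + 103)² = -3*(-81 + 103)² = -3*22² = -3*484 = -1452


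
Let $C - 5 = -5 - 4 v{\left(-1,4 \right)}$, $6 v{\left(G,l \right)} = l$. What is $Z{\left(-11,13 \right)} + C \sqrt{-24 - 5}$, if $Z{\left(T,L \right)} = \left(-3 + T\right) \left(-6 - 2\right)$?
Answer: $112 - \frac{8 i \sqrt{29}}{3} \approx 112.0 - 14.36 i$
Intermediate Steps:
$v{\left(G,l \right)} = \frac{l}{6}$
$Z{\left(T,L \right)} = 24 - 8 T$ ($Z{\left(T,L \right)} = \left(-3 + T\right) \left(-8\right) = 24 - 8 T$)
$C = - \frac{8}{3}$ ($C = 5 - \left(5 + 4 \cdot \frac{1}{6} \cdot 4\right) = 5 - \frac{23}{3} = - \frac{8}{3} \approx -2.6667$)
$Z{\left(-11,13 \right)} + C \sqrt{-24 - 5} = \left(24 - -88\right) - \frac{8 \sqrt{-24 - 5}}{3} = \left(24 + 88\right) - \frac{8 \sqrt{-29}}{3} = 112 - \frac{8 i \sqrt{29}}{3}$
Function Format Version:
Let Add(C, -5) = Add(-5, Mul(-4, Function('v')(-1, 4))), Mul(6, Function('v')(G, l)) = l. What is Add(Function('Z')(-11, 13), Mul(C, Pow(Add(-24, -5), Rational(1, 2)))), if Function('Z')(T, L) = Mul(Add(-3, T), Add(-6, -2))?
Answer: Add(112, Mul(Rational(-8, 3), I, Pow(29, Rational(1, 2)))) ≈ Add(112.00, Mul(-14.360, I))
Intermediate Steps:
Function('v')(G, l) = Mul(Rational(1, 6), l)
Function('Z')(T, L) = Add(24, Mul(-8, T)) (Function('Z')(T, L) = Mul(Add(-3, T), -8) = Add(24, Mul(-8, T)))
C = Rational(-8, 3) (C = Add(5, Add(-5, Mul(-4, Mul(Rational(1, 6), 4)))) = Add(5, Add(-5, Mul(-4, Rational(2, 3)))) = Add(5, Add(-5, Rational(-8, 3))) = Add(5, Rational(-23, 3)) = Rational(-8, 3) ≈ -2.6667)
Add(Function('Z')(-11, 13), Mul(C, Pow(Add(-24, -5), Rational(1, 2)))) = Add(Add(24, Mul(-8, -11)), Mul(Rational(-8, 3), Pow(Add(-24, -5), Rational(1, 2)))) = Add(Add(24, 88), Mul(Rational(-8, 3), Pow(-29, Rational(1, 2)))) = Add(112, Mul(Rational(-8, 3), Mul(I, Pow(29, Rational(1, 2))))) = Add(112, Mul(Rational(-8, 3), I, Pow(29, Rational(1, 2))))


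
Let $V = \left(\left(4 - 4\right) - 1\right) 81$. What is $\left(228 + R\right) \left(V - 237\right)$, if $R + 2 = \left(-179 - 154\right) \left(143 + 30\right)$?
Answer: $18247794$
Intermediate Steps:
$R = -57611$ ($R = -2 + \left(-179 - 154\right) \left(143 + 30\right) = -2 - 57609 = -57611$)
$V = -81$ ($V = \left(0 - 1\right) 81 = \left(-1\right) 81 = -81$)
$\left(228 + R\right) \left(V - 237\right) = \left(228 - 57611\right) \left(-81 - 237\right) = \left(-57383\right) \left(-318\right) = 18247794$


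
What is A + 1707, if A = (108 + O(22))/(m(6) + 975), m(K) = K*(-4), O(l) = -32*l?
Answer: 1622761/951 ≈ 1706.4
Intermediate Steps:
m(K) = -4*K
A = -596/951 (A = (108 - 32*22)/(-4*6 + 975) = (108 - 704)/(-24 + 975) = -596/951 ≈ -0.62671)
A + 1707 = -596/951 + 1707 = 1622761/951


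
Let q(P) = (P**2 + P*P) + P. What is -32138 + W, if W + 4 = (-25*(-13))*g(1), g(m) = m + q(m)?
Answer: -30842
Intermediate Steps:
q(P) = P + 2*P**2 (q(P) = (P**2 + P**2) + P = 2*P**2 + P = P + 2*P**2)
g(m) = m + m*(1 + 2*m)
W = 1296 (W = -4 + (-25*(-13))*(2*1*(1 + 1)) = -4 + 325*(2*1*2) = -4 + 325*4 = -4 + 1300 = 1296)
-32138 + W = -32138 + 1296 = -30842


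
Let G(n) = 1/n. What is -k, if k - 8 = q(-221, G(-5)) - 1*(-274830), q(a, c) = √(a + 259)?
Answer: -274838 - √38 ≈ -2.7484e+5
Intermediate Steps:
q(a, c) = √(259 + a)
k = 274838 + √38 (k = 8 + (√(259 - 221) - 1*(-274830)) = 8 + (√38 + 274830) = 8 + (274830 + √38) = 274838 + √38 ≈ 2.7484e+5)
-k = -(274838 + √38) = -274838 - √38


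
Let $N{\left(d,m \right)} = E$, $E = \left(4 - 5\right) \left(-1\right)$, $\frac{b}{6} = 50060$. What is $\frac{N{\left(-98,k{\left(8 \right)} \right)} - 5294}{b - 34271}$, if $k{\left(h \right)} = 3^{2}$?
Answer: $- \frac{5293}{266089} \approx -0.019892$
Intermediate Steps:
$b = 300360$ ($b = 6 \cdot 50060 = 300360$)
$k{\left(h \right)} = 9$
$E = 1$ ($E = \left(-1\right) \left(-1\right) = 1$)
$N{\left(d,m \right)} = 1$
$\frac{N{\left(-98,k{\left(8 \right)} \right)} - 5294}{b - 34271} = \frac{1 - 5294}{300360 - 34271} = - \frac{5293}{266089}$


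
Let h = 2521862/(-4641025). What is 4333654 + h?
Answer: 20112594033488/4641025 ≈ 4.3337e+6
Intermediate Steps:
h = -2521862/4641025 (h = 2521862*(-1/4641025) = -2521862/4641025 ≈ -0.54338)
4333654 + h = 4333654 - 2521862/4641025 = 20112594033488/4641025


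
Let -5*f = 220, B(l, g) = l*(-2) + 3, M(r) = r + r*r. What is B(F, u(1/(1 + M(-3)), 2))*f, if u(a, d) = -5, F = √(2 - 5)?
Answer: -132 + 88*I*√3 ≈ -132.0 + 152.42*I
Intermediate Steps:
M(r) = r + r²
F = I*√3 (F = √(-3) = I*√3 ≈ 1.732*I)
B(l, g) = 3 - 2*l (B(l, g) = -2*l + 3 = 3 - 2*l)
f = -44 (f = -⅕*220 = -44)
B(F, u(1/(1 + M(-3)), 2))*f = (3 - 2*I*√3)*(-44) = -132 + 88*I*√3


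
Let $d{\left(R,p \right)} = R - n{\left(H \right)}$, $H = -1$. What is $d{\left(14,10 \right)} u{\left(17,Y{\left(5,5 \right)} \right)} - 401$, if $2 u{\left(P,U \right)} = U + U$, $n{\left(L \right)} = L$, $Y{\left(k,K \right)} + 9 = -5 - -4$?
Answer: $-551$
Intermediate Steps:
$Y{\left(k,K \right)} = -10$ ($Y{\left(k,K \right)} = -9 - 1 = -10$)
$d{\left(R,p \right)} = 1 + R$ ($d{\left(R,p \right)} = R - -1 = R + 1 = 1 + R$)
$u{\left(P,U \right)} = U$ ($u{\left(P,U \right)} = \frac{U + U}{2} = \frac{2 U}{2} = U$)
$d{\left(14,10 \right)} u{\left(17,Y{\left(5,5 \right)} \right)} - 401 = \left(1 + 14\right) \left(-10\right) - 401 = 15 \left(-10\right) - 401 = -150 - 401 = -551$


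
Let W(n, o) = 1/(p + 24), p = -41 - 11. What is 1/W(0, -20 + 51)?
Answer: -28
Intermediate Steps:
p = -52
W(n, o) = -1/28 (W(n, o) = 1/(-52 + 24) = 1/(-28) = -1/28)
1/W(0, -20 + 51) = 1/(-1/28) = -28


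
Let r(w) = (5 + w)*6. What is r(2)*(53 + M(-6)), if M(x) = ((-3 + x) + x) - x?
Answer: 1848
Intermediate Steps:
M(x) = -3 + x (M(x) = (-3 + 2*x) - x = -3 + x)
r(w) = 30 + 6*w
r(2)*(53 + M(-6)) = (30 + 6*2)*(53 + (-3 - 6)) = (30 + 12)*(53 - 9) = 42*44 = 1848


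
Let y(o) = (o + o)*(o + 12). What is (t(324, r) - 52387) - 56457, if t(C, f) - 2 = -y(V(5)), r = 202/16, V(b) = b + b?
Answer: -109282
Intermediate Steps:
V(b) = 2*b
y(o) = 2*o*(12 + o) (y(o) = (2*o)*(12 + o) = 2*o*(12 + o))
r = 101/8 (r = 202*(1/16) = 101/8 ≈ 12.625)
t(C, f) = -438 (t(C, f) = 2 - 2*2*5*(12 + 2*5) = 2 - 2*10*(12 + 10) = 2 - 2*10*22 = 2 - 1*440 = 2 - 440 = -438)
(t(324, r) - 52387) - 56457 = (-438 - 52387) - 56457 = -52825 - 56457 = -109282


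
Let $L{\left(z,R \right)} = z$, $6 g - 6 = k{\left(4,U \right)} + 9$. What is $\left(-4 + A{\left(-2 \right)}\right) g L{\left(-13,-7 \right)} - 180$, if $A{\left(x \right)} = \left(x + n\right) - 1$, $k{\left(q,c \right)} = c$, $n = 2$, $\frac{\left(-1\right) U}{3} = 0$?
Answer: $- \frac{35}{2} \approx -17.5$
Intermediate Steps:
$U = 0$ ($U = \left(-3\right) 0 = 0$)
$g = \frac{5}{2}$ ($g = 1 + \frac{0 + 9}{6} = 1 + \frac{1}{6} \cdot 9 = 1 + \frac{3}{2} = \frac{5}{2} \approx 2.5$)
$A{\left(x \right)} = 1 + x$ ($A{\left(x \right)} = \left(x + 2\right) - 1 = \left(2 + x\right) - 1 = 1 + x$)
$\left(-4 + A{\left(-2 \right)}\right) g L{\left(-13,-7 \right)} - 180 = \left(-4 + \left(1 - 2\right)\right) \frac{5}{2} \left(-13\right) - 180 = \left(-4 - 1\right) \frac{5}{2} \left(-13\right) - 180 = \left(-5\right) \frac{5}{2} \left(-13\right) - 180 = \left(- \frac{25}{2}\right) \left(-13\right) - 180 = \frac{325}{2} - 180 = - \frac{35}{2}$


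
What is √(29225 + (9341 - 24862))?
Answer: 2*√3426 ≈ 117.06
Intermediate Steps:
√(29225 + (9341 - 24862)) = √(29225 - 15521) = √13704 = 2*√3426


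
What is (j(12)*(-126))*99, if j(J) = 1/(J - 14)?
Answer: 6237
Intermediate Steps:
j(J) = 1/(-14 + J)
(j(12)*(-126))*99 = (-126/(-14 + 12))*99 = (-126/(-2))*99 = -½*(-126)*99 = 63*99 = 6237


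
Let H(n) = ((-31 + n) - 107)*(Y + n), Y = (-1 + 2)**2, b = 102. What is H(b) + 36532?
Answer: 32824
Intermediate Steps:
Y = 1 (Y = 1**2 = 1)
H(n) = (1 + n)*(-138 + n) (H(n) = ((-31 + n) - 107)*(1 + n) = (-138 + n)*(1 + n) = (1 + n)*(-138 + n))
H(b) + 36532 = (-138 + 102**2 - 137*102) + 36532 = (-138 + 10404 - 13974) + 36532 = -3708 + 36532 = 32824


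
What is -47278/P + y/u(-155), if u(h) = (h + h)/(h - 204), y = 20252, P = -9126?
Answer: 16591236787/707265 ≈ 23458.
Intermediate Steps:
u(h) = 2*h/(-204 + h) (u(h) = (2*h)/(-204 + h) = 2*h/(-204 + h))
-47278/P + y/u(-155) = -47278/(-9126) + 20252/((2*(-155)/(-204 - 155))) = -47278*(-1/9126) + 20252/((2*(-155)/(-359))) = 23639/4563 + 20252/((2*(-155)*(-1/359))) = 23639/4563 + 20252/(310/359) = 23639/4563 + 20252*(359/310) = 23639/4563 + 3635234/155 = 16591236787/707265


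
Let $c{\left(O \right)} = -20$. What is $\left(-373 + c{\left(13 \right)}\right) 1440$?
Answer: $-565920$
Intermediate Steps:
$\left(-373 + c{\left(13 \right)}\right) 1440 = \left(-373 - 20\right) 1440 = \left(-393\right) 1440 = -565920$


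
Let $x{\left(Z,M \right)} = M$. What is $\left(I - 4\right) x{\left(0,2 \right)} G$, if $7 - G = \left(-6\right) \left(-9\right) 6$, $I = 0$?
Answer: $2536$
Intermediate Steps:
$G = -317$ ($G = 7 - \left(-6\right) \left(-9\right) 6 = 7 - 54 \cdot 6 = 7 - 324 = -317$)
$\left(I - 4\right) x{\left(0,2 \right)} G = \left(0 - 4\right) 2 \left(-317\right) = \left(-4\right) 2 \left(-317\right) = \left(-8\right) \left(-317\right) = 2536$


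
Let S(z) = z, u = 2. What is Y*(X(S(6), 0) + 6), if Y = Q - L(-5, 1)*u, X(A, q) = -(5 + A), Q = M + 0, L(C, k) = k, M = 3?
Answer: -5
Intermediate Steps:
Q = 3 (Q = 3 + 0 = 3)
X(A, q) = -5 - A
Y = 1 (Y = 3 - 2 = 1)
Y*(X(S(6), 0) + 6) = 1*((-5 - 1*6) + 6) = 1*((-5 - 6) + 6) = 1*(-11 + 6) = 1*(-5) = -5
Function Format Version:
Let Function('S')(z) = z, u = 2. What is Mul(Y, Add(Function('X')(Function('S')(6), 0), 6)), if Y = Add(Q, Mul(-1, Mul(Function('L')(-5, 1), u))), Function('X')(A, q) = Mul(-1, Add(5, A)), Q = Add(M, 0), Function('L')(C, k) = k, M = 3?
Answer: -5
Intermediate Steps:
Q = 3 (Q = Add(3, 0) = 3)
Function('X')(A, q) = Add(-5, Mul(-1, A))
Y = 1 (Y = Add(3, Mul(-1, Mul(1, 2))) = Add(3, Mul(-1, 2)) = Add(3, -2) = 1)
Mul(Y, Add(Function('X')(Function('S')(6), 0), 6)) = Mul(1, Add(Add(-5, Mul(-1, 6)), 6)) = Mul(1, Add(Add(-5, -6), 6)) = Mul(1, Add(-11, 6)) = Mul(1, -5) = -5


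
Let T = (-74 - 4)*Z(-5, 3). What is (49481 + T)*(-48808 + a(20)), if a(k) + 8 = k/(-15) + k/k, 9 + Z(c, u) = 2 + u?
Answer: -7292135057/3 ≈ -2.4307e+9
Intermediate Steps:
Z(c, u) = -7 + u (Z(c, u) = -9 + (2 + u) = -7 + u)
a(k) = -7 - k/15 (a(k) = -8 + (k/(-15) + k/k) = -8 + (k*(-1/15) + 1) = -8 + (-k/15 + 1) = -8 + (1 - k/15) = -7 - k/15)
T = 312 (T = (-74 - 4)*(-7 + 3) = -78*(-4) = 312)
(49481 + T)*(-48808 + a(20)) = (49481 + 312)*(-48808 + (-7 - 1/15*20)) = 49793*(-48808 + (-7 - 4/3)) = 49793*(-48808 - 25/3) = 49793*(-146449/3) = -7292135057/3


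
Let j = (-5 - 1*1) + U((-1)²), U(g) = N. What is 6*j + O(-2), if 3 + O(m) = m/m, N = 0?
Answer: -38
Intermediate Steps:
U(g) = 0
O(m) = -2 (O(m) = -3 + m/m = -3 + 1 = -2)
j = -6 (j = (-5 - 1*1) + 0 = (-5 - 1) + 0 = -6 + 0 = -6)
6*j + O(-2) = 6*(-6) - 2 = -36 - 2 = -38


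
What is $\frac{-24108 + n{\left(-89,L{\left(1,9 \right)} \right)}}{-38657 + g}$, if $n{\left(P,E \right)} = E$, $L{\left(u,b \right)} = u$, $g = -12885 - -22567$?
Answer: $\frac{24107}{28975} \approx 0.83199$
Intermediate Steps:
$g = 9682$ ($g = -12885 + 22567 = 9682$)
$\frac{-24108 + n{\left(-89,L{\left(1,9 \right)} \right)}}{-38657 + g} = \frac{-24108 + 1}{-38657 + 9682} = - \frac{24107}{-28975} = \left(-24107\right) \left(- \frac{1}{28975}\right) = \frac{24107}{28975}$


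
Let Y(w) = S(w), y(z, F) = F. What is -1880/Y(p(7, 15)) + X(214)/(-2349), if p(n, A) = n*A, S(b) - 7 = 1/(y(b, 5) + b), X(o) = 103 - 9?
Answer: -161948558/603693 ≈ -268.26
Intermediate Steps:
X(o) = 94
S(b) = 7 + 1/(5 + b)
p(n, A) = A*n
Y(w) = (36 + 7*w)/(5 + w)
-1880/Y(p(7, 15)) + X(214)/(-2349) = -1880*(5 + 15*7)/(36 + 7*(15*7)) + 94/(-2349) = -1880*(5 + 105)/(36 + 7*105) + 94*(-1/2349) = -1880*110/(36 + 735) - 94/2349 = -1880/((1/110)*771) - 94/2349 = -1880/771/110 - 94/2349 = -1880*110/771 - 94/2349 = -206800/771 - 94/2349 = -161948558/603693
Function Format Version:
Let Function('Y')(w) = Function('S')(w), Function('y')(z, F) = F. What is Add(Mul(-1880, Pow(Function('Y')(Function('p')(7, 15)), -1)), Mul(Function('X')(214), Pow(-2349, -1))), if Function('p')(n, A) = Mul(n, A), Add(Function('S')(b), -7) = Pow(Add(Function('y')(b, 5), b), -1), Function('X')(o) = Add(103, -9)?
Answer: Rational(-161948558, 603693) ≈ -268.26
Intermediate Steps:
Function('X')(o) = 94
Function('S')(b) = Add(7, Pow(Add(5, b), -1))
Function('p')(n, A) = Mul(A, n)
Function('Y')(w) = Mul(Pow(Add(5, w), -1), Add(36, Mul(7, w)))
Add(Mul(-1880, Pow(Function('Y')(Function('p')(7, 15)), -1)), Mul(Function('X')(214), Pow(-2349, -1))) = Add(Mul(-1880, Pow(Mul(Pow(Add(5, Mul(15, 7)), -1), Add(36, Mul(7, Mul(15, 7)))), -1)), Mul(94, Pow(-2349, -1))) = Add(Mul(-1880, Pow(Mul(Pow(Add(5, 105), -1), Add(36, Mul(7, 105))), -1)), Mul(94, Rational(-1, 2349))) = Add(Mul(-1880, Pow(Mul(Pow(110, -1), Add(36, 735)), -1)), Rational(-94, 2349)) = Add(Mul(-1880, Pow(Mul(Rational(1, 110), 771), -1)), Rational(-94, 2349)) = Add(Mul(-1880, Pow(Rational(771, 110), -1)), Rational(-94, 2349)) = Add(Mul(-1880, Rational(110, 771)), Rational(-94, 2349)) = Add(Rational(-206800, 771), Rational(-94, 2349)) = Rational(-161948558, 603693)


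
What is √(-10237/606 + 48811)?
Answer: √17918952774/606 ≈ 220.89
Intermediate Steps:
√(-10237/606 + 48811) = √(29569229/606) = √17918952774/606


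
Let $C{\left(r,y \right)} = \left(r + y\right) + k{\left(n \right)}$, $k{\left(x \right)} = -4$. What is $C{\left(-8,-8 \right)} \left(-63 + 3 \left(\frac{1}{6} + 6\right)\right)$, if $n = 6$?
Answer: $890$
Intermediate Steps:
$C{\left(r,y \right)} = -4 + r + y$ ($C{\left(r,y \right)} = \left(r + y\right) - 4 = -4 + r + y$)
$C{\left(-8,-8 \right)} \left(-63 + 3 \left(\frac{1}{6} + 6\right)\right) = \left(-4 - 8 - 8\right) \left(-63 + 3 \left(\frac{1}{6} + 6\right)\right) = - 20 \left(-63 + 3 \left(\frac{1}{6} + 6\right)\right) = - 20 \left(-63 + 3 \cdot \frac{37}{6}\right) = - 20 \left(-63 + \frac{37}{2}\right) = \left(-20\right) \left(- \frac{89}{2}\right) = 890$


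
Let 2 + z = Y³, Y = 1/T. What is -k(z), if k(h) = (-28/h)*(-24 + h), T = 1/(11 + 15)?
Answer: 81900/2929 ≈ 27.962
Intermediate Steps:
T = 1/26 ≈ 0.038462
Y = 26 (Y = 1/(1/26) = 26)
z = 17574 (z = -2 + 26³ = -2 + 17576 = 17574)
k(h) = -28*(-24 + h)/h
-k(z) = -(-28 + 672/17574) = -(-28 + 672*(1/17574)) = -(-28 + 112/2929) = -1*(-81900/2929) = 81900/2929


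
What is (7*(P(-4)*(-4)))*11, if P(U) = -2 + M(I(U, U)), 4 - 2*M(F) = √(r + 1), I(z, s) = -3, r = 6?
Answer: 154*√7 ≈ 407.45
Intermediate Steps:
M(F) = 2 - √7/2 (M(F) = 2 - √(6 + 1)/2 = 2 - √7/2)
P(U) = -√7/2 (P(U) = -2 + (2 - √7/2) = -√7/2)
(7*(P(-4)*(-4)))*11 = (7*(-√7/2*(-4)))*11 = (7*(2*√7))*11 = (14*√7)*11 = 154*√7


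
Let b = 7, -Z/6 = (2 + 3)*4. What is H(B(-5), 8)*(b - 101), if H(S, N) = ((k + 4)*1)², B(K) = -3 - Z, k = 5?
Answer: -7614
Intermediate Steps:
Z = -120 (Z = -6*(2 + 3)*4 = -30*4 = -6*20 = -120)
B(K) = 117 (B(K) = -3 - 1*(-120) = -3 + 120 = 117)
H(S, N) = 81 (H(S, N) = ((5 + 4)*1)² = (9*1)² = 9² = 81)
H(B(-5), 8)*(b - 101) = 81*(7 - 101) = 81*(-94) = -7614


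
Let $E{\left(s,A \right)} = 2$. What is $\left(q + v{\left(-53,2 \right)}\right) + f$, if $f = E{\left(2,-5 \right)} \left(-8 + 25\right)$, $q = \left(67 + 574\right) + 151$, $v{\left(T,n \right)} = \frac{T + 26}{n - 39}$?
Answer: $\frac{30589}{37} \approx 826.73$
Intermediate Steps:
$v{\left(T,n \right)} = \frac{26 + T}{-39 + n}$
$q = 792$ ($q = 641 + 151 = 792$)
$f = 34$ ($f = 2 \left(-8 + 25\right) = 2 \cdot 17 = 34$)
$\left(q + v{\left(-53,2 \right)}\right) + f = \left(792 + \frac{26 - 53}{-39 + 2}\right) + 34 = \left(792 + \frac{1}{-37} \left(-27\right)\right) + 34 = \left(792 - - \frac{27}{37}\right) + 34 = \left(792 + \frac{27}{37}\right) + 34 = \frac{29331}{37} + 34 = \frac{30589}{37}$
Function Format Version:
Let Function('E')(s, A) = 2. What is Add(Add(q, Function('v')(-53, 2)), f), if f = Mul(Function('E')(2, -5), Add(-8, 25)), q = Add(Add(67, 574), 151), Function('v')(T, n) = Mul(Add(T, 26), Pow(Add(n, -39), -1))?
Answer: Rational(30589, 37) ≈ 826.73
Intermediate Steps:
Function('v')(T, n) = Mul(Pow(Add(-39, n), -1), Add(26, T)) (Function('v')(T, n) = Mul(Add(26, T), Pow(Add(-39, n), -1)) = Mul(Pow(Add(-39, n), -1), Add(26, T)))
q = 792 (q = Add(641, 151) = 792)
f = 34 (f = Mul(2, Add(-8, 25)) = Mul(2, 17) = 34)
Add(Add(q, Function('v')(-53, 2)), f) = Add(Add(792, Mul(Pow(Add(-39, 2), -1), Add(26, -53))), 34) = Add(Add(792, Mul(Pow(-37, -1), -27)), 34) = Add(Add(792, Mul(Rational(-1, 37), -27)), 34) = Add(Add(792, Rational(27, 37)), 34) = Add(Rational(29331, 37), 34) = Rational(30589, 37)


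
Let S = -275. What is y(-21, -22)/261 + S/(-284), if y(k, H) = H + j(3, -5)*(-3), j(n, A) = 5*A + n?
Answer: 84271/74124 ≈ 1.1369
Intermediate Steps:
j(n, A) = n + 5*A
y(k, H) = 66 + H (y(k, H) = H + (3 + 5*(-5))*(-3) = H + (3 - 25)*(-3) = H - 22*(-3) = H + 66 = 66 + H)
y(-21, -22)/261 + S/(-284) = (66 - 22)/261 - 275/(-284) = 44*(1/261) - 275*(-1/284) = 44/261 + 275/284 = 84271/74124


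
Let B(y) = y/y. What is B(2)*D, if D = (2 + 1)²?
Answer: 9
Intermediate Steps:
B(y) = 1
D = 9 (D = 3² = 9)
B(2)*D = 1*9 = 9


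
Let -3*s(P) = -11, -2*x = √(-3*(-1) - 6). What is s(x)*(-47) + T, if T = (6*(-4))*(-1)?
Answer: -445/3 ≈ -148.33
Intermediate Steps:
x = -I*√3/2 (x = -√(-3*(-1) - 6)/2 = -√(3 - 6)/2 = -I*√3/2 ≈ -0.86602*I)
T = 24 (T = -24*(-1) = 24)
s(P) = 11/3 (s(P) = -⅓*(-11) = 11/3)
s(x)*(-47) + T = (11/3)*(-47) + 24 = -517/3 + 24 = -445/3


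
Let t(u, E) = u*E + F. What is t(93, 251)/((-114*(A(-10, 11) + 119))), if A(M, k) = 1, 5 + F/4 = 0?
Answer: -23323/13680 ≈ -1.7049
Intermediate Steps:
F = -20 (F = -20 + 4*0 = -20 + 0 = -20)
t(u, E) = -20 + E*u (t(u, E) = u*E - 20 = E*u - 20 = -20 + E*u)
t(93, 251)/((-114*(A(-10, 11) + 119))) = (-20 + 251*93)/((-114*(1 + 119))) = (-20 + 23343)/((-114*120)) = 23323/(-13680) = 23323*(-1/13680) = -23323/13680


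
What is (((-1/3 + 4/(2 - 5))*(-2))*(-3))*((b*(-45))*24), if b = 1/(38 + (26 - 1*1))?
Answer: 1200/7 ≈ 171.43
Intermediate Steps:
b = 1/63 (b = 1/(38 + (26 - 1)) = 1/(38 + 25) = 1/63 ≈ 0.015873)
(((-1/3 + 4/(2 - 5))*(-2))*(-3))*((b*(-45))*24) = (((-1/3 + 4/(2 - 5))*(-2))*(-3))*(((1/63)*(-45))*24) = (((-1*1/3 + 4/(-3))*(-2))*(-3))*(-5/7*24) = (((-1/3 + 4*(-1/3))*(-2))*(-3))*(-120/7) = (((-1/3 - 4/3)*(-2))*(-3))*(-120/7) = (-5/3*(-2)*(-3))*(-120/7) = ((10/3)*(-3))*(-120/7) = -10*(-120/7) = 1200/7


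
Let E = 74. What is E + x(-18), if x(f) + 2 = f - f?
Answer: 72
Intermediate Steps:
x(f) = -2 (x(f) = -2 + (f - f) = -2 + 0 = -2)
E + x(-18) = 74 - 2 = 72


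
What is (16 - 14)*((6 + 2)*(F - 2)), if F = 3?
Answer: 16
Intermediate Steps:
(16 - 14)*((6 + 2)*(F - 2)) = (16 - 14)*((6 + 2)*(3 - 2)) = 2*(8*1) = 2*8 = 16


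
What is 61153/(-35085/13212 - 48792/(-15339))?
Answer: 1377021972756/11830121 ≈ 1.1640e+5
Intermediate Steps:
61153/(-35085/13212 - 48792/(-15339)) = 61153/(-35085*1/13212 - 48792*(-1/15339)) = 61153/(-11695/4404 + 16264/5113) = 61153/(11830121/22517652) = 61153*(22517652/11830121) = 1377021972756/11830121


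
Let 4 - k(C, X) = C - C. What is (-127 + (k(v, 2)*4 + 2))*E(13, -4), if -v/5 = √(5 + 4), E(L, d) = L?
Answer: -1417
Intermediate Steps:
v = -15 (v = -5*√(5 + 4) = -5*√9 = -5*3 = -15)
k(C, X) = 4 (k(C, X) = 4 - (C - C) = 4 - 1*0 = 4 + 0 = 4)
(-127 + (k(v, 2)*4 + 2))*E(13, -4) = (-127 + (4*4 + 2))*13 = (-127 + (16 + 2))*13 = (-127 + 18)*13 = -109*13 = -1417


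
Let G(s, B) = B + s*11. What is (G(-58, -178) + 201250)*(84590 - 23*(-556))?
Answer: 19517862052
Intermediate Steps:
G(s, B) = B + 11*s
(G(-58, -178) + 201250)*(84590 - 23*(-556)) = ((-178 + 11*(-58)) + 201250)*(84590 - 23*(-556)) = ((-178 - 638) + 201250)*(84590 + 12788) = (-816 + 201250)*97378 = 200434*97378 = 19517862052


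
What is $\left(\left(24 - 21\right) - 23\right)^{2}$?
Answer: $400$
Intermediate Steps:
$\left(\left(24 - 21\right) - 23\right)^{2} = \left(3 - 23\right)^{2} = \left(-20\right)^{2} = 400$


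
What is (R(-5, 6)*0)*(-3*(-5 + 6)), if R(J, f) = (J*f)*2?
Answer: 0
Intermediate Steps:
R(J, f) = 2*J*f
(R(-5, 6)*0)*(-3*(-5 + 6)) = ((2*(-5)*6)*0)*(-3*(-5 + 6)) = (-60*0)*(-3*1) = 0*(-3) = 0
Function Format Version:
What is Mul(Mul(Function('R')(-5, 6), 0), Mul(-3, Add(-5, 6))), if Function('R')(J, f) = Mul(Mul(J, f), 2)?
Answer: 0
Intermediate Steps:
Function('R')(J, f) = Mul(2, J, f)
Mul(Mul(Function('R')(-5, 6), 0), Mul(-3, Add(-5, 6))) = Mul(Mul(Mul(2, -5, 6), 0), Mul(-3, Add(-5, 6))) = Mul(Mul(-60, 0), Mul(-3, 1)) = Mul(0, -3) = 0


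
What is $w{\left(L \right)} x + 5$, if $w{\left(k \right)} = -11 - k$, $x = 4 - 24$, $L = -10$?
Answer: $25$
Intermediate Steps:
$x = -20$ ($x = 4 - 24 = -20$)
$w{\left(L \right)} x + 5 = \left(-11 - -10\right) \left(-20\right) + 5 = \left(-11 + 10\right) \left(-20\right) + 5 = \left(-1\right) \left(-20\right) + 5 = 20 + 5 = 25$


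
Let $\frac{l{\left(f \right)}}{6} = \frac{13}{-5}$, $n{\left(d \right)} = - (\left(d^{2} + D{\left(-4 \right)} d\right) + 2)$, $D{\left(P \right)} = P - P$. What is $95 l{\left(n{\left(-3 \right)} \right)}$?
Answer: $-1482$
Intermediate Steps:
$D{\left(P \right)} = 0$
$n{\left(d \right)} = -2 - d^{2}$ ($n{\left(d \right)} = - (\left(d^{2} + 0 d\right) + 2) = - (\left(d^{2} + 0\right) + 2) = - (d^{2} + 2) = - (2 + d^{2}) = -2 - d^{2}$)
$l{\left(f \right)} = - \frac{78}{5}$ ($l{\left(f \right)} = 6 \frac{13}{-5} = 6 \cdot 13 \left(- \frac{1}{5}\right) = 6 \left(- \frac{13}{5}\right) = - \frac{78}{5}$)
$95 l{\left(n{\left(-3 \right)} \right)} = 95 \left(- \frac{78}{5}\right) = -1482$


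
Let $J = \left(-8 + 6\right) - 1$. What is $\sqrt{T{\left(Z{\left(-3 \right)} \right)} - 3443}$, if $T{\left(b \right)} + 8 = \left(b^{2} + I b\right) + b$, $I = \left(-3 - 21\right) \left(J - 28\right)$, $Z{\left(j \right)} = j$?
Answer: $i \sqrt{5677} \approx 75.346 i$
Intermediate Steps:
$J = -3$ ($J = -2 - 1 = -3$)
$I = 744$ ($I = \left(-3 - 21\right) \left(-3 - 28\right) = \left(-24\right) \left(-31\right) = 744$)
$T{\left(b \right)} = -8 + b^{2} + 745 b$ ($T{\left(b \right)} = -8 + \left(\left(b^{2} + 744 b\right) + b\right) = -8 + \left(b^{2} + 745 b\right) = -8 + b^{2} + 745 b$)
$\sqrt{T{\left(Z{\left(-3 \right)} \right)} - 3443} = \sqrt{\left(-8 + \left(-3\right)^{2} + 745 \left(-3\right)\right) - 3443} = \sqrt{\left(-8 + 9 - 2235\right) - 3443} = \sqrt{-2234 - 3443} = \sqrt{-5677} = i \sqrt{5677}$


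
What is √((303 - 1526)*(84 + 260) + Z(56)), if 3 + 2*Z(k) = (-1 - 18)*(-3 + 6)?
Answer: I*√420742 ≈ 648.65*I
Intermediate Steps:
Z(k) = -30 (Z(k) = -3/2 + ((-1 - 18)*(-3 + 6))/2 = -3/2 + (-19*3)/2 = -3/2 + (½)*(-57) = -3/2 - 57/2 = -30)
√((303 - 1526)*(84 + 260) + Z(56)) = √((303 - 1526)*(84 + 260) - 30) = √(-1223*344 - 30) = √(-420712 - 30) = √(-420742) = I*√420742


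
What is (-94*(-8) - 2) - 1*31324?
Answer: -30574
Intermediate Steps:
(-94*(-8) - 2) - 1*31324 = (752 - 2) - 31324 = 750 - 31324 = -30574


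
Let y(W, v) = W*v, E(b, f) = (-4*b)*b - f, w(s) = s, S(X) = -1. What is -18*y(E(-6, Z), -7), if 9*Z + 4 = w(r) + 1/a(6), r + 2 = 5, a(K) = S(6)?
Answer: -18116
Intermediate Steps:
a(K) = -1
r = 3 (r = -2 + 5 = 3)
Z = -2/9 (Z = -4/9 + (3 + 1/(-1))/9 = -4/9 + (3 - 1)/9 = -4/9 + (⅑)*2 = -4/9 + 2/9 = -2/9 ≈ -0.22222)
E(b, f) = -f - 4*b² (E(b, f) = -4*b² - f = -f - 4*b²)
-18*y(E(-6, Z), -7) = -18*(-1*(-2/9) - 4*(-6)²)*(-7) = -18*(2/9 - 4*36)*(-7) = -18*(2/9 - 144)*(-7) = -(-2588)*(-7) = -18*9058/9 = -18116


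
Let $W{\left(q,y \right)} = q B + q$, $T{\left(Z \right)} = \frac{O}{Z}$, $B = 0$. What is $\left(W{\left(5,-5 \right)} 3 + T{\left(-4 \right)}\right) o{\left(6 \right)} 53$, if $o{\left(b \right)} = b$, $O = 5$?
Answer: $\frac{8745}{2} \approx 4372.5$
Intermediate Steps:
$T{\left(Z \right)} = \frac{5}{Z}$
$W{\left(q,y \right)} = q$ ($W{\left(q,y \right)} = q 0 + q = 0 + q = q$)
$\left(W{\left(5,-5 \right)} 3 + T{\left(-4 \right)}\right) o{\left(6 \right)} 53 = \left(5 \cdot 3 + \frac{5}{-4}\right) 6 \cdot 53 = \left(15 + 5 \left(- \frac{1}{4}\right)\right) 6 \cdot 53 = \left(15 - \frac{5}{4}\right) 6 \cdot 53 = \frac{55}{4} \cdot 6 \cdot 53 = \frac{165}{2} \cdot 53 = \frac{8745}{2}$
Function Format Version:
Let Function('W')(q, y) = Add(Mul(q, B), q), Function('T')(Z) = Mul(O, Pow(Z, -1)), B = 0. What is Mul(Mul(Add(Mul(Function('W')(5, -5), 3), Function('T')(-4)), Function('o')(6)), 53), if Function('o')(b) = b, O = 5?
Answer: Rational(8745, 2) ≈ 4372.5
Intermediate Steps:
Function('T')(Z) = Mul(5, Pow(Z, -1))
Function('W')(q, y) = q (Function('W')(q, y) = Add(Mul(q, 0), q) = Add(0, q) = q)
Mul(Mul(Add(Mul(Function('W')(5, -5), 3), Function('T')(-4)), Function('o')(6)), 53) = Mul(Mul(Add(Mul(5, 3), Mul(5, Pow(-4, -1))), 6), 53) = Mul(Mul(Add(15, Mul(5, Rational(-1, 4))), 6), 53) = Mul(Mul(Add(15, Rational(-5, 4)), 6), 53) = Mul(Mul(Rational(55, 4), 6), 53) = Mul(Rational(165, 2), 53) = Rational(8745, 2)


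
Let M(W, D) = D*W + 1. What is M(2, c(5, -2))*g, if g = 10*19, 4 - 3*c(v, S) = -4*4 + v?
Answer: 2090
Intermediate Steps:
c(v, S) = 20/3 - v/3 (c(v, S) = 4/3 - (-4*4 + v)/3 = 4/3 - (-16 + v)/3 = 4/3 + (16/3 - v/3) = 20/3 - v/3)
M(W, D) = 1 + D*W
g = 190
M(2, c(5, -2))*g = (1 + (20/3 - ⅓*5)*2)*190 = (1 + (20/3 - 5/3)*2)*190 = (1 + 5*2)*190 = (1 + 10)*190 = 11*190 = 2090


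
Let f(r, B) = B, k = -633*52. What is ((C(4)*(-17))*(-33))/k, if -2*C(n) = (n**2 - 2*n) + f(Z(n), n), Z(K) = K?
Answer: 561/5486 ≈ 0.10226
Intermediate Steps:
k = -32916
C(n) = n/2 - n**2/2 (C(n) = -((n**2 - 2*n) + n)/2 = -(n**2 - n)/2 = n/2 - n**2/2)
((C(4)*(-17))*(-33))/k = ((((1/2)*4*(1 - 1*4))*(-17))*(-33))/(-32916) = ((((1/2)*4*(1 - 4))*(-17))*(-33))*(-1/32916) = ((((1/2)*4*(-3))*(-17))*(-33))*(-1/32916) = (-6*(-17)*(-33))*(-1/32916) = (102*(-33))*(-1/32916) = -3366*(-1/32916) = 561/5486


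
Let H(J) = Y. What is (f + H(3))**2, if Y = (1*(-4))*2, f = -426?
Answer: 188356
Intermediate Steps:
Y = -8 (Y = -4*2 = -8)
H(J) = -8
(f + H(3))**2 = (-426 - 8)**2 = (-434)**2 = 188356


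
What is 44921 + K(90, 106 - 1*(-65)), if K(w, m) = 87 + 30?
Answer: 45038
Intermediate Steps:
K(w, m) = 117
44921 + K(90, 106 - 1*(-65)) = 44921 + 117 = 45038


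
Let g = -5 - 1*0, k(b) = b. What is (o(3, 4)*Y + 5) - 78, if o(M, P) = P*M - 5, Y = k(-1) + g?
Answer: -115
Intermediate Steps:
g = -5 (g = -5 + 0 = -5)
Y = -6 (Y = -1 - 5 = -6)
o(M, P) = -5 + M*P (o(M, P) = M*P - 5 = -5 + M*P)
(o(3, 4)*Y + 5) - 78 = ((-5 + 3*4)*(-6) + 5) - 78 = ((-5 + 12)*(-6) + 5) - 78 = (7*(-6) + 5) - 78 = (-42 + 5) - 78 = -37 - 78 = -115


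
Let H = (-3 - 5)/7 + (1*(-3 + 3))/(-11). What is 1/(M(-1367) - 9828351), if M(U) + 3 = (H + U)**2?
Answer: -49/389870417 ≈ -1.2568e-7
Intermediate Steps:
H = -8/7 (H = -8*1/7 + (1*0)*(-1/11) = -8/7 + 0*(-1/11) = -8/7 + 0 = -8/7 ≈ -1.1429)
M(U) = -3 + (-8/7 + U)**2
1/(M(-1367) - 9828351) = 1/((-3 + (-8 + 7*(-1367))**2/49) - 9828351) = 1/((-3 + (-8 - 9569)**2/49) - 9828351) = 1/((-3 + (1/49)*(-9577)**2) - 9828351) = 1/((-3 + (1/49)*91718929) - 9828351) = 1/((-3 + 91718929/49) - 9828351) = 1/(91718782/49 - 9828351) = 1/(-389870417/49) = -49/389870417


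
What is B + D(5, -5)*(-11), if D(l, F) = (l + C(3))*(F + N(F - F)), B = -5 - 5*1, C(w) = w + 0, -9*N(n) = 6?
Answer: 1466/3 ≈ 488.67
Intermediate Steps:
N(n) = -2/3 (N(n) = -1/9*6 = -2/3)
C(w) = w
B = -10 (B = -5 - 5 = -10)
D(l, F) = (3 + l)*(-2/3 + F) (D(l, F) = (l + 3)*(F - 2/3) = (3 + l)*(-2/3 + F))
B + D(5, -5)*(-11) = -10 + (-2 + 3*(-5) - 2/3*5 - 5*5)*(-11) = -10 + (-2 - 15 - 10/3 - 25)*(-11) = -10 - 136/3*(-11) = -10 + 1496/3 = 1466/3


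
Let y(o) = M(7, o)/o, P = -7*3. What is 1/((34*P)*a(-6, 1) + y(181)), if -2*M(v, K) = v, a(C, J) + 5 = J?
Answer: 362/1033865 ≈ 0.00035014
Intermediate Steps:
P = -21
a(C, J) = -5 + J
M(v, K) = -v/2
y(o) = -7/(2*o) (y(o) = (-1/2*7)/o = -7/(2*o))
1/((34*P)*a(-6, 1) + y(181)) = 1/((34*(-21))*(-5 + 1) - 7/2/181) = 1/(-714*(-4) - 7/2*1/181) = 1/(2856 - 7/362) = 1/(1033865/362) = 362/1033865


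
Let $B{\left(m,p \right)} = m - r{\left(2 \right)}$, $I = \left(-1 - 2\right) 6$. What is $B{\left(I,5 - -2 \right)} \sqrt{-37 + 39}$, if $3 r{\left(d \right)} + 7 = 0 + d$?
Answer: $- \frac{49 \sqrt{2}}{3} \approx -23.099$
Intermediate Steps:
$r{\left(d \right)} = - \frac{7}{3} + \frac{d}{3}$ ($r{\left(d \right)} = - \frac{7}{3} + \frac{0 + d}{3} = - \frac{7}{3} + \frac{d}{3}$)
$I = -18$ ($I = \left(-3\right) 6 = -18$)
$B{\left(m,p \right)} = \frac{5}{3} + m$ ($B{\left(m,p \right)} = m - \left(- \frac{7}{3} + \frac{1}{3} \cdot 2\right) = m - \left(- \frac{7}{3} + \frac{2}{3}\right) = m - - \frac{5}{3} = m + \frac{5}{3} = \frac{5}{3} + m$)
$B{\left(I,5 - -2 \right)} \sqrt{-37 + 39} = \left(\frac{5}{3} - 18\right) \sqrt{-37 + 39} = - \frac{49 \sqrt{2}}{3}$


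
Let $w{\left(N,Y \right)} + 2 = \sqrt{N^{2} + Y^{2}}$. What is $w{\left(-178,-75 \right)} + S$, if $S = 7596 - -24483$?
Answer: $32077 + \sqrt{37309} \approx 32270.0$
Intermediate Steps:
$S = 32079$ ($S = 7596 + 24483 = 32079$)
$w{\left(N,Y \right)} = -2 + \sqrt{N^{2} + Y^{2}}$
$w{\left(-178,-75 \right)} + S = \left(-2 + \sqrt{\left(-178\right)^{2} + \left(-75\right)^{2}}\right) + 32079 = \left(-2 + \sqrt{31684 + 5625}\right) + 32079 = \left(-2 + \sqrt{37309}\right) + 32079 = 32077 + \sqrt{37309}$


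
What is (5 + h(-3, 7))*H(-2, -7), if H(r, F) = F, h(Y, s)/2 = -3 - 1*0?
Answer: 7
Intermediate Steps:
h(Y, s) = -6 (h(Y, s) = 2*(-3 - 1*0) = 2*(-3 + 0) = 2*(-3) = -6)
(5 + h(-3, 7))*H(-2, -7) = (5 - 6)*(-7) = -1*(-7) = 7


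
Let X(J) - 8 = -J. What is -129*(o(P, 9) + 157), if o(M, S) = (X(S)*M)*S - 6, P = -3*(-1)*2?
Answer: -12513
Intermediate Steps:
X(J) = 8 - J
P = 6 (P = 3*2 = 6)
o(M, S) = -6 + M*S*(8 - S) (o(M, S) = ((8 - S)*M)*S - 6 = (M*(8 - S))*S - 6 = M*S*(8 - S) - 6 = -6 + M*S*(8 - S))
-129*(o(P, 9) + 157) = -129*((-6 - 1*6*9*(-8 + 9)) + 157) = -129*((-6 - 1*6*9*1) + 157) = -129*((-6 - 54) + 157) = -129*(-60 + 157) = -129*97 = -12513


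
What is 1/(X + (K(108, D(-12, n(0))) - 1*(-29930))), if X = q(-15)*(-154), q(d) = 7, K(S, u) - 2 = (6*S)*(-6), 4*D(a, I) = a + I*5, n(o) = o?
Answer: 1/24966 ≈ 4.0054e-5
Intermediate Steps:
D(a, I) = a/4 + 5*I/4 (D(a, I) = (a + I*5)/4 = (a + 5*I)/4 = a/4 + 5*I/4)
K(S, u) = 2 - 36*S (K(S, u) = 2 + (6*S)*(-6) = 2 - 36*S)
X = -1078 (X = 7*(-154) = -1078)
1/(X + (K(108, D(-12, n(0))) - 1*(-29930))) = 1/(-1078 + ((2 - 36*108) - 1*(-29930))) = 1/(-1078 + ((2 - 3888) + 29930)) = 1/(-1078 + (-3886 + 29930)) = 1/(-1078 + 26044) = 1/24966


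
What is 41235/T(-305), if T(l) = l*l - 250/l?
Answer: 167689/378305 ≈ 0.44326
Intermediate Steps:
T(l) = l² - 250/l
41235/T(-305) = 41235/(((-250 + (-305)³)/(-305))) = 41235/((-(-250 - 28372625)/305)) = 41235/((-1/305*(-28372875))) = 41235/(5674575/61) = 41235*(61/5674575) = 167689/378305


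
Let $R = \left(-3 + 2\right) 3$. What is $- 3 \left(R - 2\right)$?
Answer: $15$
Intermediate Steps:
$R = -3$ ($R = \left(-1\right) 3 = -3$)
$- 3 \left(R - 2\right) = - 3 \left(-3 - 2\right) = \left(-3\right) \left(-5\right) = 15$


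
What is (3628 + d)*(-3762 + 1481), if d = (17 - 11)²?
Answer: -8357584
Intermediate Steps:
d = 36 (d = 6² = 36)
(3628 + d)*(-3762 + 1481) = (3628 + 36)*(-3762 + 1481) = 3664*(-2281) = -8357584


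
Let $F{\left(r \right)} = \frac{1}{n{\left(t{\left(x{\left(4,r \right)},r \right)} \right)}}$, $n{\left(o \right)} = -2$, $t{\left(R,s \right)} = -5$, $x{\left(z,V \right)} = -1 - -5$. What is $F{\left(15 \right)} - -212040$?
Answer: $\frac{424079}{2} \approx 2.1204 \cdot 10^{5}$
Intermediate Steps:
$x{\left(z,V \right)} = 4$ ($x{\left(z,V \right)} = -1 + 5 = 4$)
$F{\left(r \right)} = - \frac{1}{2}$ ($F{\left(r \right)} = \frac{1}{-2} = - \frac{1}{2}$)
$F{\left(15 \right)} - -212040 = - \frac{1}{2} - -212040 = - \frac{1}{2} + 212040 = \frac{424079}{2}$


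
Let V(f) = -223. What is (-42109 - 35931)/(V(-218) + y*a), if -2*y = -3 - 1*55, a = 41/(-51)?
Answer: 1990020/6281 ≈ 316.83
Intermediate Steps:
a = -41/51 (a = 41*(-1/51) = -41/51 ≈ -0.80392)
y = 29 (y = -(-3 - 1*55)/2 = -(-3 - 55)/2 = -½*(-58) = 29)
(-42109 - 35931)/(V(-218) + y*a) = (-42109 - 35931)/(-223 + 29*(-41/51)) = -78040/(-223 - 1189/51) = -78040/(-12562/51) = -78040*(-51/12562) = 1990020/6281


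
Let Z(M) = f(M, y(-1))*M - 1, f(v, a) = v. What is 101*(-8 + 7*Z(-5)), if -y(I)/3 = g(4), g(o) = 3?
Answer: 16160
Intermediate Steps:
y(I) = -9 (y(I) = -3*3 = -9)
Z(M) = -1 + M² (Z(M) = M*M - 1 = M² - 1 = -1 + M²)
101*(-8 + 7*Z(-5)) = 101*(-8 + 7*(-1 + (-5)²)) = 101*(-8 + 7*(-1 + 25)) = 101*(-8 + 7*24) = 101*(-8 + 168) = 101*160 = 16160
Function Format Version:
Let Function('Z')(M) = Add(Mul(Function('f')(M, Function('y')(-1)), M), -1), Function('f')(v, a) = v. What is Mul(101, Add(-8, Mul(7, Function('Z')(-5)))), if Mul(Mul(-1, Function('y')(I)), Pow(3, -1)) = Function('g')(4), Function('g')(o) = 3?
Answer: 16160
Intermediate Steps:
Function('y')(I) = -9 (Function('y')(I) = Mul(-3, 3) = -9)
Function('Z')(M) = Add(-1, Pow(M, 2)) (Function('Z')(M) = Add(Mul(M, M), -1) = Add(Pow(M, 2), -1) = Add(-1, Pow(M, 2)))
Mul(101, Add(-8, Mul(7, Function('Z')(-5)))) = Mul(101, Add(-8, Mul(7, Add(-1, Pow(-5, 2))))) = Mul(101, Add(-8, Mul(7, Add(-1, 25)))) = Mul(101, Add(-8, Mul(7, 24))) = Mul(101, Add(-8, 168)) = Mul(101, 160) = 16160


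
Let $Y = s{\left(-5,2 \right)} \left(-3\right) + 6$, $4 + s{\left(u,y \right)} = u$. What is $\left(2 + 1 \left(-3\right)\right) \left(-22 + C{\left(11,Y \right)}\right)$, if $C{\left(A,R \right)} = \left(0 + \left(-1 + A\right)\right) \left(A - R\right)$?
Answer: $242$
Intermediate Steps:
$s{\left(u,y \right)} = -4 + u$
$Y = 33$ ($Y = \left(-4 - 5\right) \left(-3\right) + 6 = \left(-9\right) \left(-3\right) + 6 = 27 + 6 = 33$)
$C{\left(A,R \right)} = \left(-1 + A\right) \left(A - R\right)$
$\left(2 + 1 \left(-3\right)\right) \left(-22 + C{\left(11,Y \right)}\right) = \left(2 + 1 \left(-3\right)\right) \left(-22 + \left(33 + 11^{2} - 11 - 11 \cdot 33\right)\right) = \left(2 - 3\right) \left(-22 + \left(33 + 121 - 11 - 363\right)\right) = - (-22 - 220) = \left(-1\right) \left(-242\right) = 242$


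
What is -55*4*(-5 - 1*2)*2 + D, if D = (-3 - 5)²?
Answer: 3144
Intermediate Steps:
D = 64 (D = (-8)² = 64)
-55*4*(-5 - 1*2)*2 + D = -55*4*(-5 - 1*2)*2 + 64 = -55*4*(-5 - 2)*2 + 64 = -55*4*(-7)*2 + 64 = -(-1540)*2 + 64 = -55*(-56) + 64 = 3080 + 64 = 3144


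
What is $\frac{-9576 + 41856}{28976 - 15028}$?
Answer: $\frac{8070}{3487} \approx 2.3143$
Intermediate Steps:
$\frac{-9576 + 41856}{28976 - 15028} = \frac{32280}{13948} = 32280 \cdot \frac{1}{13948} = \frac{8070}{3487}$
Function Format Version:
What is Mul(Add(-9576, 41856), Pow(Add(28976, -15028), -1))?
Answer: Rational(8070, 3487) ≈ 2.3143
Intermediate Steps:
Mul(Add(-9576, 41856), Pow(Add(28976, -15028), -1)) = Mul(32280, Pow(13948, -1)) = Mul(32280, Rational(1, 13948)) = Rational(8070, 3487)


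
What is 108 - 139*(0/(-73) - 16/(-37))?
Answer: 1772/37 ≈ 47.892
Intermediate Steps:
108 - 139*(0/(-73) - 16/(-37)) = 108 - 139*(0*(-1/73) - 16*(-1/37)) = 108 - 139*(0 + 16/37) = 108 - 139*16/37 = 108 - 2224/37 = 1772/37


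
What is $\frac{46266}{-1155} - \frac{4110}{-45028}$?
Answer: $- \frac{31492703}{787990} \approx -39.966$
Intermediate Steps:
$\frac{46266}{-1155} - \frac{4110}{-45028} = 46266 \left(- \frac{1}{1155}\right) - - \frac{2055}{22514} = - \frac{1402}{35} + \frac{2055}{22514} = - \frac{31492703}{787990}$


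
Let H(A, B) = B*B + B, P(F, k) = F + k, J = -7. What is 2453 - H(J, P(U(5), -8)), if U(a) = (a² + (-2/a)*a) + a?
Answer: 2033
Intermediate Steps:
U(a) = -2 + a + a² (U(a) = (a² - 2) + a = (-2 + a²) + a = -2 + a + a²)
H(A, B) = B + B² (H(A, B) = B² + B = B + B²)
2453 - H(J, P(U(5), -8)) = 2453 - ((-2 + 5 + 5²) - 8)*(1 + ((-2 + 5 + 5²) - 8)) = 2453 - ((-2 + 5 + 25) - 8)*(1 + ((-2 + 5 + 25) - 8)) = 2453 - (28 - 8)*(1 + (28 - 8)) = 2453 - 20*(1 + 20) = 2453 - 20*21 = 2453 - 1*420 = 2453 - 420 = 2033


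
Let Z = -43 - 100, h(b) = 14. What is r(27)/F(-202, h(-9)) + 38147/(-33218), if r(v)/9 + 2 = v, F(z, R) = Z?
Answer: -12929071/4750174 ≈ -2.7218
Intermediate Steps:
Z = -143
F(z, R) = -143
r(v) = -18 + 9*v
r(27)/F(-202, h(-9)) + 38147/(-33218) = (-18 + 9*27)/(-143) + 38147/(-33218) = (-18 + 243)*(-1/143) + 38147*(-1/33218) = 225*(-1/143) - 38147/33218 = -225/143 - 38147/33218 = -12929071/4750174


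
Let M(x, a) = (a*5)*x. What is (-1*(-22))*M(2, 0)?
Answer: 0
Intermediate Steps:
M(x, a) = 5*a*x (M(x, a) = (5*a)*x = 5*a*x)
(-1*(-22))*M(2, 0) = (-1*(-22))*(5*0*2) = 22*0 = 0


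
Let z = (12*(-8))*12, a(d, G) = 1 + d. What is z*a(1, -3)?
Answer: -2304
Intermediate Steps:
z = -1152 (z = -96*12 = -1152)
z*a(1, -3) = -1152*(1 + 1) = -1152*2 = -2304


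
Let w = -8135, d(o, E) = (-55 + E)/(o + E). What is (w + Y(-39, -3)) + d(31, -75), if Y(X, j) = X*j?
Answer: -176331/22 ≈ -8015.0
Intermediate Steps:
d(o, E) = (-55 + E)/(E + o)
(w + Y(-39, -3)) + d(31, -75) = (-8135 - 39*(-3)) + (-55 - 75)/(-75 + 31) = (-8135 + 117) - 130/(-44) = -8018 - 1/44*(-130) = -8018 + 65/22 = -176331/22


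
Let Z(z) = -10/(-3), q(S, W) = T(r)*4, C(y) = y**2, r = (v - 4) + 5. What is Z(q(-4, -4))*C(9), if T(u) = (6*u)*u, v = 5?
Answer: 270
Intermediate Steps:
r = 6 (r = (5 - 4) + 5 = 1 + 5 = 6)
T(u) = 6*u**2
q(S, W) = 864 (q(S, W) = (6*6**2)*4 = (6*36)*4 = 216*4 = 864)
Z(z) = 10/3 (Z(z) = -10*(-1/3) = 10/3)
Z(q(-4, -4))*C(9) = (10/3)*9**2 = (10/3)*81 = 270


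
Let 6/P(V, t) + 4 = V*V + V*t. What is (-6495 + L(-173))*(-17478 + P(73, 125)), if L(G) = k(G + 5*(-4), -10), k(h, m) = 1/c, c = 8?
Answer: 6561307023573/57800 ≈ 1.1352e+8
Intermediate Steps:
k(h, m) = ⅛ (k(h, m) = 1/8 = ⅛)
L(G) = ⅛
P(V, t) = 6/(-4 + V² + V*t) (P(V, t) = 6/(-4 + (V*V + V*t)) = 6/(-4 + (V² + V*t)) = 6/(-4 + V² + V*t))
(-6495 + L(-173))*(-17478 + P(73, 125)) = (-6495 + ⅛)*(-17478 + 6/(-4 + 73² + 73*125)) = -51959*(-17478 + 6/(-4 + 5329 + 9125))/8 = -51959*(-17478 + 6/14450)/8 = -51959*(-17478 + 6*(1/14450))/8 = -51959*(-17478 + 3/7225)/8 = -51959/8*(-126278547/7225) = 6561307023573/57800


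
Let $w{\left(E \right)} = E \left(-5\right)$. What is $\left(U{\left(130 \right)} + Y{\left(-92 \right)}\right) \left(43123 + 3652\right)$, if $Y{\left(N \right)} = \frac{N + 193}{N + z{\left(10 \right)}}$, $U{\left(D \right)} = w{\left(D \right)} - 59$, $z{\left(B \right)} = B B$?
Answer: $- \frac{260583525}{8} \approx -3.2573 \cdot 10^{7}$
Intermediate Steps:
$w{\left(E \right)} = - 5 E$
$z{\left(B \right)} = B^{2}$
$U{\left(D \right)} = -59 - 5 D$ ($U{\left(D \right)} = - 5 D - 59 = -59 - 5 D$)
$Y{\left(N \right)} = \frac{193 + N}{100 + N}$ ($Y{\left(N \right)} = \frac{N + 193}{N + 10^{2}} = \frac{193 + N}{N + 100} = \frac{193 + N}{100 + N}$)
$\left(U{\left(130 \right)} + Y{\left(-92 \right)}\right) \left(43123 + 3652\right) = \left(\left(-59 - 650\right) + \frac{193 - 92}{100 - 92}\right) \left(43123 + 3652\right) = \left(\left(-59 - 650\right) + \frac{1}{8} \cdot 101\right) 46775 = \left(-709 + \frac{1}{8} \cdot 101\right) 46775 = \left(-709 + \frac{101}{8}\right) 46775 = \left(- \frac{5571}{8}\right) 46775 = - \frac{260583525}{8}$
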